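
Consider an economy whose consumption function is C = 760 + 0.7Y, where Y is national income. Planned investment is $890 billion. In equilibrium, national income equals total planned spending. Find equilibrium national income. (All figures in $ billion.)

Y = 5500

Y = C + I = 760 + 0.7Y + 890
Y − 0.7Y = 1650
0.3Y = 1650, so Y = 1650/0.3 = 5500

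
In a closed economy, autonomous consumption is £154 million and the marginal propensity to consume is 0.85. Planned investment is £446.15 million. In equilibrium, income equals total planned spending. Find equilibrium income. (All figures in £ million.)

Y = C + I = 154 + 0.85Y + 446.15
Y − 0.85Y = 600.15
0.15Y = 600.15, so Y = 600.15/0.15 = 4001

Y = 4001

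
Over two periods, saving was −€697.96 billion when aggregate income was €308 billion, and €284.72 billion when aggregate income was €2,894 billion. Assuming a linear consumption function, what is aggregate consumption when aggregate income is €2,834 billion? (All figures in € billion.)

C = 2572.08

MPS = ΔS/ΔY = (284.72 − (-697.96))/(2894 − 308) = 982.68/2586 = 0.38
MPC = 1 − MPS = 0.62
Autonomous saving = -697.96 − 0.38(308) = -815, so a = 815
C = 815 + 0.62(2834) = 815 + 1757.08 = 2572.08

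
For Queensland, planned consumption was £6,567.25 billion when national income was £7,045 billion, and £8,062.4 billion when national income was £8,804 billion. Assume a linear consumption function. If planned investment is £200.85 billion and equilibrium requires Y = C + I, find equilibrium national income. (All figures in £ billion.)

Y = 5199

MPC = (8062.4 − 6567.25)/(8804 − 7045) = 1495.15/1759 = 0.85
a = 6567.25 − 0.85(7045) = 579
Equilibrium: Y = 579 + 0.85Y + 200.85
0.15Y = 779.85, so Y = 779.85/0.15 = 5199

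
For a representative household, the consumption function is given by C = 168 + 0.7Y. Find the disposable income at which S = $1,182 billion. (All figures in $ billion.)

S = Y − C = -168 + 0.3Y
-168 + 0.3Y = 1182, so 0.3Y = 1350 and Y = 4500

Y = 4500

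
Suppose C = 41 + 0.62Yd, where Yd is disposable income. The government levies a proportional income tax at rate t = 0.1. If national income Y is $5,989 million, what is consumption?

C = 3382.862

Yd = (1 − 0.1)(5989) = 0.9(5989) = 5390.1
C = 41 + 0.62(5390.1) = 41 + 3341.862 = 3382.862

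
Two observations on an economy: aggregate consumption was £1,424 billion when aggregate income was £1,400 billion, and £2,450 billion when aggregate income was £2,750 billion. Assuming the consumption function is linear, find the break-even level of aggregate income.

MPC = (2450 − 1424)/(2750 − 1400) = 1026/1350 = 0.76
a = 1424 − 0.76(1400) = 1424 − 1064 = 360
Break-even: Y = a/(1−MPC) = 360/0.24 = 1500

Y = 1500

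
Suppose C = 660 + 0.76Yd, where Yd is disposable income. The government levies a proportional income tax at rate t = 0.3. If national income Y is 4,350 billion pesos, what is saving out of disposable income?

Yd = (1 − 0.3)(4350) = 0.7(4350) = 3045
C = 660 + 0.76(3045) = 660 + 2314.2 = 2974.2
S = Yd − C = 3045 − 2974.2 = 70.8

S = 70.8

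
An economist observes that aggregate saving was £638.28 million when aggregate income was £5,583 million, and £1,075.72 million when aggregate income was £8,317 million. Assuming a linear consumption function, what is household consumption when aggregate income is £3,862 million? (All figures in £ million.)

MPS = ΔS/ΔY = (1075.72 − 638.28)/(8317 − 5583) = 437.44/2734 = 0.16
MPC = 1 − MPS = 0.84
Autonomous saving = 638.28 − 0.16(5583) = -255, so a = 255
C = 255 + 0.84(3862) = 255 + 3244.08 = 3499.08

C = 3499.08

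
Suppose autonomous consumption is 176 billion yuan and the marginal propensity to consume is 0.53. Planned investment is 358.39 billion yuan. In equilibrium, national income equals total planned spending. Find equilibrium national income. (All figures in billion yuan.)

Y = C + I = 176 + 0.53Y + 358.39
Y − 0.53Y = 534.39
0.47Y = 534.39, so Y = 534.39/0.47 = 1137

Y = 1137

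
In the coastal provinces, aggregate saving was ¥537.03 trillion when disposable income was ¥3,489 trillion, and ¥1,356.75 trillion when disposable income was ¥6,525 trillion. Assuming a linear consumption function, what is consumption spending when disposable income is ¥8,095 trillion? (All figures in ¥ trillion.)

C = 6314.35

MPS = ΔS/ΔY = (1356.75 − 537.03)/(6525 − 3489) = 819.72/3036 = 0.27
MPC = 1 − MPS = 0.73
Autonomous saving = 537.03 − 0.27(3489) = -405, so a = 405
C = 405 + 0.73(8095) = 405 + 5909.35 = 6314.35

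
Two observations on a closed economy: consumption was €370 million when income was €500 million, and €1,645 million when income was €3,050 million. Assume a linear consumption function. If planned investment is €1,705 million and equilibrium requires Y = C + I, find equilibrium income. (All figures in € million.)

Y = 3650

MPC = (1645 − 370)/(3050 − 500) = 1275/2550 = 0.5
a = 370 − 0.5(500) = 120
Equilibrium: Y = 120 + 0.5Y + 1705
0.5Y = 1825, so Y = 1825/0.5 = 3650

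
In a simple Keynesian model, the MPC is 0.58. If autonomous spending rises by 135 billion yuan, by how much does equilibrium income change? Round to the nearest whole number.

The multiplier is 1/(1 − MPC) = 1/0.42.
ΔY = 135/0.42 = 321.43 ≈ 321

ΔY ≈ 321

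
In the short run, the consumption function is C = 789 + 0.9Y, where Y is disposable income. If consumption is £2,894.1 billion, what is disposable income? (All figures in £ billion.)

Y = 2339

789 + 0.9Y = 2894.1
0.9Y = 2105.1, so Y = 2105.1/0.9 = 2339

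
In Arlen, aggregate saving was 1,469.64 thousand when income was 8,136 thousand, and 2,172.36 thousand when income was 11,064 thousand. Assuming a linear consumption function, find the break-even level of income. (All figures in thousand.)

Y = 2012.5

MPS = ΔS/ΔY = (2172.36 − 1469.64)/(11064 − 8136) = 702.72/2928 = 0.24
MPC = 1 − MPS = 0.76
From S(8136) = 1469.64: −a + 0.24(8136) = 1469.64, so a = 1952.64 − 1469.64 = 483
Break-even (S = 0): Y = a/MPS = 483/0.24 = 2012.5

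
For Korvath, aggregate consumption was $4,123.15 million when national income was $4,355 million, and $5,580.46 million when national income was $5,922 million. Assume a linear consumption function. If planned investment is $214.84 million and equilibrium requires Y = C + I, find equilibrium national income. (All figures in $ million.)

Y = 4112

MPC = (5580.46 − 4123.15)/(5922 − 4355) = 1457.31/1567 = 0.93
a = 4123.15 − 0.93(4355) = 73
Equilibrium: Y = 73 + 0.93Y + 214.84
0.07Y = 287.84, so Y = 287.84/0.07 = 4112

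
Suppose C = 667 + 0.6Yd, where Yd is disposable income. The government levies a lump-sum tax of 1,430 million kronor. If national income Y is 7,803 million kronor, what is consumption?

C = 4490.8

Yd = Y − T = 7803 − 1430 = 6373
C = 667 + 0.6(6373) = 667 + 3823.8 = 4490.8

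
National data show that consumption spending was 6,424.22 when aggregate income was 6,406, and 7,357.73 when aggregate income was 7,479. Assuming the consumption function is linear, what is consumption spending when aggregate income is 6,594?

MPC = (7357.73 − 6424.22)/(7479 − 6406) = 933.51/1073 = 0.87
a = 6424.22 − 0.87(6406) = 6424.22 − 5573.22 = 851
C = 851 + 0.87(6594) = 851 + 5736.78 = 6587.78

C = 6587.78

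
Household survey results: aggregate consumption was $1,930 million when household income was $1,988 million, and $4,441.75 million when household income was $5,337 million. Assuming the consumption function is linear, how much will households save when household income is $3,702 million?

MPC = (4441.75 − 1930)/(5337 − 1988) = 2511.75/3349 = 0.75
a = 1930 − 0.75(1988) = 1930 − 1491 = 439
C = 439 + 0.75(3702) = 3215.5
S = 3702 − 3215.5 = 486.5

S = 486.5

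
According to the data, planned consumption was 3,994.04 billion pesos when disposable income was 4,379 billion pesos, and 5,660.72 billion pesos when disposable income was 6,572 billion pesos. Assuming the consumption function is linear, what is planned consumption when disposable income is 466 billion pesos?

C = 1020.16

MPC = (5660.72 − 3994.04)/(6572 − 4379) = 1666.68/2193 = 0.76
a = 3994.04 − 0.76(4379) = 3994.04 − 3328.04 = 666
C = 666 + 0.76(466) = 666 + 354.16 = 1020.16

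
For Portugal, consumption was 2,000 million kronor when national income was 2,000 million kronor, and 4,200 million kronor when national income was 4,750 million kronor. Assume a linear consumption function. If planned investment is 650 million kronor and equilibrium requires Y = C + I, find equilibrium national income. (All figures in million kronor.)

Y = 5250

MPC = (4200 − 2000)/(4750 − 2000) = 2200/2750 = 0.8
a = 2000 − 0.8(2000) = 400
Equilibrium: Y = 400 + 0.8Y + 650
0.2Y = 1050, so Y = 1050/0.2 = 5250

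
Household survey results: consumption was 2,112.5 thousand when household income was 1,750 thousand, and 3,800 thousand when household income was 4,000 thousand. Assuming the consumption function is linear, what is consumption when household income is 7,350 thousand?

MPC = (3800 − 2112.5)/(4000 − 1750) = 1687.5/2250 = 0.75
a = 2112.5 − 0.75(1750) = 2112.5 − 1312.5 = 800
C = 800 + 0.75(7350) = 800 + 5512.5 = 6312.5

C = 6312.5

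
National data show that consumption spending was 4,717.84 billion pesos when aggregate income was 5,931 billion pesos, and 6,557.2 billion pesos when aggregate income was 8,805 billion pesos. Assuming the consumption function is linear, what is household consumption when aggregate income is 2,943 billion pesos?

MPC = (6557.2 − 4717.84)/(8805 − 5931) = 1839.36/2874 = 0.64
a = 4717.84 − 0.64(5931) = 4717.84 − 3795.84 = 922
C = 922 + 0.64(2943) = 922 + 1883.52 = 2805.52

C = 2805.52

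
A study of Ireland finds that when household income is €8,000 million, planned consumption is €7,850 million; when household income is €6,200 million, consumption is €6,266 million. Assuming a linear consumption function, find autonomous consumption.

a = 810

MPC = ΔC/ΔY = (7850 − 6266)/(8000 − 6200) = 1584/1800 = 0.88
a = C − MPC·Y = 6266 − 0.88(6200) = 6266 − 5456 = 810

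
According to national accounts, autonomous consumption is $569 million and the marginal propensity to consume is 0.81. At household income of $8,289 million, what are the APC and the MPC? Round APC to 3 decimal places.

MPC = 0.81 (the slope of the consumption function)
C = 569 + 0.81(8289) = 7283.09, so APC = 7283.09/8289 = 0.879

APC = 0.879; MPC = 0.81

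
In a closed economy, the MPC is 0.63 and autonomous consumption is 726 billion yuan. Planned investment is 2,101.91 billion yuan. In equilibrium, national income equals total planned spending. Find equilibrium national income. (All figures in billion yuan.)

Y = C + I = 726 + 0.63Y + 2101.91
Y − 0.63Y = 2827.91
0.37Y = 2827.91, so Y = 2827.91/0.37 = 7643

Y = 7643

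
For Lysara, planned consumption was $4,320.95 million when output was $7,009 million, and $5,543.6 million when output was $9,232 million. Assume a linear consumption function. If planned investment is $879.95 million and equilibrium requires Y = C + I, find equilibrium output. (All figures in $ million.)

Y = 2991

MPC = (5543.6 − 4320.95)/(9232 − 7009) = 1222.65/2223 = 0.55
a = 4320.95 − 0.55(7009) = 466
Equilibrium: Y = 466 + 0.55Y + 879.95
0.45Y = 1345.95, so Y = 1345.95/0.45 = 2991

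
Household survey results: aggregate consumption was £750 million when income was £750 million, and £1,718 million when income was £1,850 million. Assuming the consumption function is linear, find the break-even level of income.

Y = 750

MPC = (1718 − 750)/(1850 − 750) = 968/1100 = 0.88
a = 750 − 0.88(750) = 750 − 660 = 90
Break-even: Y = a/(1−MPC) = 90/0.12 = 750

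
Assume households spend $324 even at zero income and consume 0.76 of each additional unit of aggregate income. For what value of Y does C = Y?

At break-even, C = Y: 324 + 0.76Y = Y
0.24Y = 324, so Y = 324/0.24 = 1350

Y = 1350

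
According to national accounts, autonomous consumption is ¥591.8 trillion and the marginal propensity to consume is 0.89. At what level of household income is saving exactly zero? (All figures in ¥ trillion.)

Y = 5380

At break-even, C = Y: 591.8 + 0.89Y = Y
0.11Y = 591.8, so Y = 591.8/0.11 = 5380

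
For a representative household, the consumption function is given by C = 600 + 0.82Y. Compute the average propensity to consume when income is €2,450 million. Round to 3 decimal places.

C = 600 + 0.82(2450) = 2609
APC = C/Y = 2609/2450 = 1.065

APC = 1.065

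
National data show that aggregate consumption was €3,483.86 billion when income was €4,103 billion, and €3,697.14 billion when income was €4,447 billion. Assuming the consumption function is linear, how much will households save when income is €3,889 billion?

S = 537.82

MPC = (3697.14 − 3483.86)/(4447 − 4103) = 213.28/344 = 0.62
a = 3483.86 − 0.62(4103) = 3483.86 − 2543.86 = 940
C = 940 + 0.62(3889) = 3351.18
S = 3889 − 3351.18 = 537.82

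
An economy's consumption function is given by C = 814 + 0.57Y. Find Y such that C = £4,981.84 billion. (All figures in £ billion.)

Y = 7312

814 + 0.57Y = 4981.84
0.57Y = 4167.84, so Y = 4167.84/0.57 = 7312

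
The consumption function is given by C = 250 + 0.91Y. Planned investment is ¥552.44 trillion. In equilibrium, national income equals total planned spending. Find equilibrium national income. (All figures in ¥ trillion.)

Y = 8916

Y = C + I = 250 + 0.91Y + 552.44
Y − 0.91Y = 802.44
0.09Y = 802.44, so Y = 802.44/0.09 = 8916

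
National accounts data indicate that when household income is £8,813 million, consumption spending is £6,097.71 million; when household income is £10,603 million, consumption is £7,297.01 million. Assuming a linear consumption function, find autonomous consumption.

a = 193

MPC = ΔC/ΔY = (7297.01 − 6097.71)/(10603 − 8813) = 1199.3/1790 = 0.67
a = C − MPC·Y = 6097.71 − 0.67(8813) = 6097.71 − 5904.71 = 193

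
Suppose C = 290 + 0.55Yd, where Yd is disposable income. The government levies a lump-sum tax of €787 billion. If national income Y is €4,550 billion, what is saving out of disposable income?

S = 1403.35

Yd = Y − T = 4550 − 787 = 3763
C = 290 + 0.55(3763) = 290 + 2069.65 = 2359.65
S = Yd − C = 3763 − 2359.65 = 1403.35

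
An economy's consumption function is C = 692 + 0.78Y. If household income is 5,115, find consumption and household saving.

C = 4681.7; S = 433.3

C = 692 + 0.78(5115) = 692 + 3989.7 = 4681.7
S = Y − C = 5115 − 4681.7 = 433.3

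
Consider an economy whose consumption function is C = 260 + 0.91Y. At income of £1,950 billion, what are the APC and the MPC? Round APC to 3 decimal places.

APC = 1.043; MPC = 0.91

MPC = 0.91 (the slope of the consumption function)
C = 260 + 0.91(1950) = 2034.5, so APC = 2034.5/1950 = 1.043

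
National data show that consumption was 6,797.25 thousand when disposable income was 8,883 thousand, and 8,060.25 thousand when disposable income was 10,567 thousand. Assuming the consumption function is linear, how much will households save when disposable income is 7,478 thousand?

S = 1734.5

MPC = (8060.25 − 6797.25)/(10567 − 8883) = 1263/1684 = 0.75
a = 6797.25 − 0.75(8883) = 6797.25 − 6662.25 = 135
C = 135 + 0.75(7478) = 5743.5
S = 7478 − 5743.5 = 1734.5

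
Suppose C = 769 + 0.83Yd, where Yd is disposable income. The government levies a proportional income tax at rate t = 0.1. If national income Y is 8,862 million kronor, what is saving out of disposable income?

Yd = (1 − 0.1)(8862) = 0.9(8862) = 7975.8
C = 769 + 0.83(7975.8) = 769 + 6619.914 = 7388.914
S = Yd − C = 7975.8 − 7388.914 = 586.886

S = 586.886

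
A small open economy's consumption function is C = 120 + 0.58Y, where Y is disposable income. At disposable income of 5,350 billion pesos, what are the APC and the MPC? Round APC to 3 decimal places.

MPC = 0.58 (the slope of the consumption function)
C = 120 + 0.58(5350) = 3223, so APC = 3223/5350 = 0.602

APC = 0.602; MPC = 0.58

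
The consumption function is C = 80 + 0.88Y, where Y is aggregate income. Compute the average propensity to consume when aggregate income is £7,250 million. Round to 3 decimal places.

APC = 0.891

C = 80 + 0.88(7250) = 6460
APC = C/Y = 6460/7250 = 0.891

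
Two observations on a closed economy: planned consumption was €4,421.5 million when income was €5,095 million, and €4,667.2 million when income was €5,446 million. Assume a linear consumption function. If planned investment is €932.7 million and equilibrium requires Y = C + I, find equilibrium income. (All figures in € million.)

MPC = (4667.2 − 4421.5)/(5446 − 5095) = 245.7/351 = 0.7
a = 4421.5 − 0.7(5095) = 855
Equilibrium: Y = 855 + 0.7Y + 932.7
0.3Y = 1787.7, so Y = 1787.7/0.3 = 5959

Y = 5959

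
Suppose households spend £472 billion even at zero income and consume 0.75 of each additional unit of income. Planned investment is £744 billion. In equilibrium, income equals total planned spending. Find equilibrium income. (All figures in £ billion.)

Y = 4864

Y = C + I = 472 + 0.75Y + 744
Y − 0.75Y = 1216
0.25Y = 1216, so Y = 1216/0.25 = 4864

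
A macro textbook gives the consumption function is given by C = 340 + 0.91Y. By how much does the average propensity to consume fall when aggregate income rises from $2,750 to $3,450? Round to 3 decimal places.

ΔAPC = 0.025

At Y = 2750: C = 340 + 0.91(2750) = 2842.5, APC = 2842.5/2750 = 1.0336
At Y = 3450: C = 3479.5, APC = 3479.5/3450 = 1.0086
Fall in APC = 1.0336 − 1.0086 = 0.025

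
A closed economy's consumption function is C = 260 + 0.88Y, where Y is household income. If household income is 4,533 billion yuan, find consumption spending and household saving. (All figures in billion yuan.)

C = 260 + 0.88(4533) = 260 + 3989.04 = 4249.04
S = Y − C = 4533 − 4249.04 = 283.96

C = 4249.04; S = 283.96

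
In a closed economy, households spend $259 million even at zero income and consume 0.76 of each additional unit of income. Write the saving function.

S = Y − C = Y − (259 + 0.76Y) = -259 + (1 − 0.76)Y

S = -259 + 0.24Y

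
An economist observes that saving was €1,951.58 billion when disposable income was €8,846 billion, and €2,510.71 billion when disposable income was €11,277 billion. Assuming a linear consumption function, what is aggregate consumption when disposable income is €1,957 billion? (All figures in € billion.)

MPS = ΔS/ΔY = (2510.71 − 1951.58)/(11277 − 8846) = 559.13/2431 = 0.23
MPC = 1 − MPS = 0.77
Autonomous saving = 1951.58 − 0.23(8846) = -83, so a = 83
C = 83 + 0.77(1957) = 83 + 1506.89 = 1589.89

C = 1589.89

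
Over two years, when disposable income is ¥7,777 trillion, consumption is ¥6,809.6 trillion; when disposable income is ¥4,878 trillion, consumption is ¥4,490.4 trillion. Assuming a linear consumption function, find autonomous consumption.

a = 588

MPC = ΔC/ΔY = (6809.6 − 4490.4)/(7777 − 4878) = 2319.2/2899 = 0.8
a = C − MPC·Y = 4490.4 − 0.8(4878) = 4490.4 − 3902.4 = 588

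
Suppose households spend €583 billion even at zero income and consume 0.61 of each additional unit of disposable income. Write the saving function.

S = -583 + 0.39Y

S = Y − C = Y − (583 + 0.61Y) = -583 + (1 − 0.61)Y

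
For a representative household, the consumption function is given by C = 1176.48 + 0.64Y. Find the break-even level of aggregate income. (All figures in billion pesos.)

At break-even, C = Y: 1176.48 + 0.64Y = Y
0.36Y = 1176.48, so Y = 1176.48/0.36 = 3268

Y = 3268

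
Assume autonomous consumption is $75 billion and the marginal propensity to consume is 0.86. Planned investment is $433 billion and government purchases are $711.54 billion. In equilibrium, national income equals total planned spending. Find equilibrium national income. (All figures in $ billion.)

Y = C + I + G = 75 + 0.86Y + 433 + 711.54
Y − 0.86Y = 1219.54
0.14Y = 1219.54, so Y = 1219.54/0.14 = 8711

Y = 8711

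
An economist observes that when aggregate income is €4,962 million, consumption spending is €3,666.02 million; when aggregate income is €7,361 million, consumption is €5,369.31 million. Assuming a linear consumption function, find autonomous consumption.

MPC = ΔC/ΔY = (5369.31 − 3666.02)/(7361 − 4962) = 1703.29/2399 = 0.71
a = C − MPC·Y = 3666.02 − 0.71(4962) = 3666.02 − 3523.02 = 143

a = 143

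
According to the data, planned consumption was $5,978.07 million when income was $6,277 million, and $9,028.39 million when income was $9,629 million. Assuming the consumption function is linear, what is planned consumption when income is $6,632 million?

MPC = (9028.39 − 5978.07)/(9629 − 6277) = 3050.32/3352 = 0.91
a = 5978.07 − 0.91(6277) = 5978.07 − 5712.07 = 266
C = 266 + 0.91(6632) = 266 + 6035.12 = 6301.12

C = 6301.12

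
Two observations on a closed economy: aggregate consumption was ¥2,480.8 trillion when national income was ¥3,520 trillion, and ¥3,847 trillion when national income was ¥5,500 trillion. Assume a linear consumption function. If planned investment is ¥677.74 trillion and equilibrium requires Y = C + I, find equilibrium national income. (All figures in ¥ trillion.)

MPC = (3847 − 2480.8)/(5500 − 3520) = 1366.2/1980 = 0.69
a = 2480.8 − 0.69(3520) = 52
Equilibrium: Y = 52 + 0.69Y + 677.74
0.31Y = 729.74, so Y = 729.74/0.31 = 2354

Y = 2354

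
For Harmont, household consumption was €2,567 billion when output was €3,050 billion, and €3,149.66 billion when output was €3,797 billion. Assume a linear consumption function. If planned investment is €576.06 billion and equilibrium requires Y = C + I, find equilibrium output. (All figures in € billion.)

Y = 3473

MPC = (3149.66 − 2567)/(3797 − 3050) = 582.66/747 = 0.78
a = 2567 − 0.78(3050) = 188
Equilibrium: Y = 188 + 0.78Y + 576.06
0.22Y = 764.06, so Y = 764.06/0.22 = 3473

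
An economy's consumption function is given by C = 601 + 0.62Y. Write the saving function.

S = -601 + 0.38Y

S = Y − C = Y − (601 + 0.62Y) = -601 + (1 − 0.62)Y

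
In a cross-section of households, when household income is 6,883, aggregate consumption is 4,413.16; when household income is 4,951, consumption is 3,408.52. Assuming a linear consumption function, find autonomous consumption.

MPC = ΔC/ΔY = (4413.16 − 3408.52)/(6883 − 4951) = 1004.64/1932 = 0.52
a = C − MPC·Y = 3408.52 − 0.52(4951) = 3408.52 − 2574.52 = 834

a = 834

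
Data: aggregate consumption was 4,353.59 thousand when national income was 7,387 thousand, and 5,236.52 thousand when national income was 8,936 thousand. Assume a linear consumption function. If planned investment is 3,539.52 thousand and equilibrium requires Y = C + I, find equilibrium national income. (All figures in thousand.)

MPC = (5236.52 − 4353.59)/(8936 − 7387) = 882.93/1549 = 0.57
a = 4353.59 − 0.57(7387) = 143
Equilibrium: Y = 143 + 0.57Y + 3539.52
0.43Y = 3682.52, so Y = 3682.52/0.43 = 8564

Y = 8564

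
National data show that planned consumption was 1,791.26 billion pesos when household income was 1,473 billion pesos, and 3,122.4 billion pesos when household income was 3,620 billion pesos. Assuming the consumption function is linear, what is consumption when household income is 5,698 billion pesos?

MPC = (3122.4 − 1791.26)/(3620 − 1473) = 1331.14/2147 = 0.62
a = 1791.26 − 0.62(1473) = 1791.26 − 913.26 = 878
C = 878 + 0.62(5698) = 878 + 3532.76 = 4410.76

C = 4410.76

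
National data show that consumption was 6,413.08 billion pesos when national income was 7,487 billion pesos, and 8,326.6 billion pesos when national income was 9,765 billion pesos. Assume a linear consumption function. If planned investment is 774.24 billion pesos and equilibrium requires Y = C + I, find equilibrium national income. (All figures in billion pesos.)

MPC = (8326.6 − 6413.08)/(9765 − 7487) = 1913.52/2278 = 0.84
a = 6413.08 − 0.84(7487) = 124
Equilibrium: Y = 124 + 0.84Y + 774.24
0.16Y = 898.24, so Y = 898.24/0.16 = 5614

Y = 5614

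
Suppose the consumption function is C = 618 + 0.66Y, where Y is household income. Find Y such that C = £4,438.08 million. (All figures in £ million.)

Y = 5788

618 + 0.66Y = 4438.08
0.66Y = 3820.08, so Y = 3820.08/0.66 = 5788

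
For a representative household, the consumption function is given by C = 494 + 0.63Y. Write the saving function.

S = -494 + 0.37Y

S = Y − C = Y − (494 + 0.63Y) = -494 + (1 − 0.63)Y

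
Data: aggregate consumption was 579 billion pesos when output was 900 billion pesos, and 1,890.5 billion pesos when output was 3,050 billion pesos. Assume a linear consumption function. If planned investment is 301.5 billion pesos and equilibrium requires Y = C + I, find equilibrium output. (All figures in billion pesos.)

MPC = (1890.5 − 579)/(3050 − 900) = 1311.5/2150 = 0.61
a = 579 − 0.61(900) = 30
Equilibrium: Y = 30 + 0.61Y + 301.5
0.39Y = 331.5, so Y = 331.5/0.39 = 850

Y = 850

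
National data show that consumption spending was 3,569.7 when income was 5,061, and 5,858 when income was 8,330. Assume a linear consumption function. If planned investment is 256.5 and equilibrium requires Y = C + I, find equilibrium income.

Y = 945

MPC = (5858 − 3569.7)/(8330 − 5061) = 2288.3/3269 = 0.7
a = 3569.7 − 0.7(5061) = 27
Equilibrium: Y = 27 + 0.7Y + 256.5
0.3Y = 283.5, so Y = 283.5/0.3 = 945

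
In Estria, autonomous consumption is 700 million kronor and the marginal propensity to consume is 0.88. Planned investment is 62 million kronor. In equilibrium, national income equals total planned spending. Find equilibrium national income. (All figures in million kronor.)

Y = 6350

Y = C + I = 700 + 0.88Y + 62
Y − 0.88Y = 762
0.12Y = 762, so Y = 762/0.12 = 6350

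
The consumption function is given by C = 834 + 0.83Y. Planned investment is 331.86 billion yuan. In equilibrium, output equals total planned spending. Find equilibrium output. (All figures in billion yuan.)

Y = 6858

Y = C + I = 834 + 0.83Y + 331.86
Y − 0.83Y = 1165.86
0.17Y = 1165.86, so Y = 1165.86/0.17 = 6858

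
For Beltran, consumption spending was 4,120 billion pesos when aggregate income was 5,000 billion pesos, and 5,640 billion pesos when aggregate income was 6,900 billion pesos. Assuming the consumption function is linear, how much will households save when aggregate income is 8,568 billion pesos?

S = 1593.6

MPC = (5640 − 4120)/(6900 − 5000) = 1520/1900 = 0.8
a = 4120 − 0.8(5000) = 4120 − 4000 = 120
C = 120 + 0.8(8568) = 6974.4
S = 8568 − 6974.4 = 1593.6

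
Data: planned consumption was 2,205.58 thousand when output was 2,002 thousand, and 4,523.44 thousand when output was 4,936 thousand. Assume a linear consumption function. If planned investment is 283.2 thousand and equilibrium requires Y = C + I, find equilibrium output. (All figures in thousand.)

Y = 4320

MPC = (4523.44 − 2205.58)/(4936 − 2002) = 2317.86/2934 = 0.79
a = 2205.58 − 0.79(2002) = 624
Equilibrium: Y = 624 + 0.79Y + 283.2
0.21Y = 907.2, so Y = 907.2/0.21 = 4320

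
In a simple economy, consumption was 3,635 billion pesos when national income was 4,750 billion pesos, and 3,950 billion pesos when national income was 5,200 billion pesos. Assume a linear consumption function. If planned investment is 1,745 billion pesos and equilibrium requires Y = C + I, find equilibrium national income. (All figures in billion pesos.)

Y = 6850

MPC = (3950 − 3635)/(5200 − 4750) = 315/450 = 0.7
a = 3635 − 0.7(4750) = 310
Equilibrium: Y = 310 + 0.7Y + 1745
0.3Y = 2055, so Y = 2055/0.3 = 6850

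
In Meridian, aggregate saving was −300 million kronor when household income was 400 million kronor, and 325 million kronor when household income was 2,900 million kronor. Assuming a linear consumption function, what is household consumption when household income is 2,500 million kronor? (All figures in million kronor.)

MPS = ΔS/ΔY = (325 − (-300))/(2900 − 400) = 625/2500 = 0.25
MPC = 1 − MPS = 0.75
Autonomous saving = -300 − 0.25(400) = -400, so a = 400
C = 400 + 0.75(2500) = 400 + 1875 = 2275

C = 2275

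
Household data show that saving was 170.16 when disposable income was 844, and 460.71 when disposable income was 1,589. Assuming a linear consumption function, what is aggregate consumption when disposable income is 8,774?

C = 5511.14

MPS = ΔS/ΔY = (460.71 − 170.16)/(1589 − 844) = 290.55/745 = 0.39
MPC = 1 − MPS = 0.61
Autonomous saving = 170.16 − 0.39(844) = -159, so a = 159
C = 159 + 0.61(8774) = 159 + 5352.14 = 5511.14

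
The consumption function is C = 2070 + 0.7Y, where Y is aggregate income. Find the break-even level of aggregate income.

Y = 6900

At break-even, C = Y: 2070 + 0.7Y = Y
0.3Y = 2070, so Y = 2070/0.3 = 6900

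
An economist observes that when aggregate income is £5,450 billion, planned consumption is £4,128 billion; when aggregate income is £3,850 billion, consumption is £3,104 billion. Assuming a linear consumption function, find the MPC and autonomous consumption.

MPC = 0.64; a = 640

MPC = ΔC/ΔY = (4128 − 3104)/(5450 − 3850) = 1024/1600 = 0.64
a = C − MPC·Y = 3104 − 0.64(3850) = 3104 − 2464 = 640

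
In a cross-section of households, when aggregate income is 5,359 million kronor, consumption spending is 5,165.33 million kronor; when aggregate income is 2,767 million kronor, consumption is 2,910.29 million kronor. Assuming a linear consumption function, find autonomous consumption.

a = 503

MPC = ΔC/ΔY = (5165.33 − 2910.29)/(5359 − 2767) = 2255.04/2592 = 0.87
a = C − MPC·Y = 2910.29 − 0.87(2767) = 2910.29 − 2407.29 = 503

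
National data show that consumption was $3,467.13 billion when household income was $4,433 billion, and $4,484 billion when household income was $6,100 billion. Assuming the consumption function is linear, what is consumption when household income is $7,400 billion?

MPC = (4484 − 3467.13)/(6100 − 4433) = 1016.87/1667 = 0.61
a = 3467.13 − 0.61(4433) = 3467.13 − 2704.13 = 763
C = 763 + 0.61(7400) = 763 + 4514 = 5277

C = 5277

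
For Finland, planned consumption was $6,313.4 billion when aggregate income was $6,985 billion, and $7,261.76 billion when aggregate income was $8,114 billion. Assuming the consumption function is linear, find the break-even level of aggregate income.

Y = 2787.5

MPC = (7261.76 − 6313.4)/(8114 − 6985) = 948.36/1129 = 0.84
a = 6313.4 − 0.84(6985) = 6313.4 − 5867.4 = 446
Break-even: Y = a/(1−MPC) = 446/0.16 = 2787.5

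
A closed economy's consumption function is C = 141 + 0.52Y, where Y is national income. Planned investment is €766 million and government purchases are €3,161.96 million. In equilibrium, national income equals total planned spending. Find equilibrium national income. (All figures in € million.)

Y = 8477

Y = C + I + G = 141 + 0.52Y + 766 + 3161.96
Y − 0.52Y = 4068.96
0.48Y = 4068.96, so Y = 4068.96/0.48 = 8477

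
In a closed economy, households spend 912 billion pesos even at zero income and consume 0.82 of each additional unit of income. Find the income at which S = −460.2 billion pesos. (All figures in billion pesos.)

S = Y − C = -912 + 0.18Y
-912 + 0.18Y = -460.2, so 0.18Y = 451.8 and Y = 2510

Y = 2510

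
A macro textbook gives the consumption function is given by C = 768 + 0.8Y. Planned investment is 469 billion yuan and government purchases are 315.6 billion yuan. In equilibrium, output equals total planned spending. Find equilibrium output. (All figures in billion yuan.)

Y = 7763

Y = C + I + G = 768 + 0.8Y + 469 + 315.6
Y − 0.8Y = 1552.6
0.2Y = 1552.6, so Y = 1552.6/0.2 = 7763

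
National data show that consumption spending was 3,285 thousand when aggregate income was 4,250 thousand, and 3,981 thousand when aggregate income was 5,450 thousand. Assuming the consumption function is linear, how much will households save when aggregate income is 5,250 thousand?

S = 1385

MPC = (3981 − 3285)/(5450 − 4250) = 696/1200 = 0.58
a = 3285 − 0.58(4250) = 3285 − 2465 = 820
C = 820 + 0.58(5250) = 3865
S = 5250 − 3865 = 1385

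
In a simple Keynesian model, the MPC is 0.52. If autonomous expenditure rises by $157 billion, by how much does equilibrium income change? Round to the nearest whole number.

ΔY ≈ 327

The multiplier is 1/(1 − MPC) = 1/0.48.
ΔY = 157/0.48 = 327.08 ≈ 327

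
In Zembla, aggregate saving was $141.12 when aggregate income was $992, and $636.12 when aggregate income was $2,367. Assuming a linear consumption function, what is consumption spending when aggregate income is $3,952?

MPS = ΔS/ΔY = (636.12 − 141.12)/(2367 − 992) = 495/1375 = 0.36
MPC = 1 − MPS = 0.64
Autonomous saving = 141.12 − 0.36(992) = -216, so a = 216
C = 216 + 0.64(3952) = 216 + 2529.28 = 2745.28

C = 2745.28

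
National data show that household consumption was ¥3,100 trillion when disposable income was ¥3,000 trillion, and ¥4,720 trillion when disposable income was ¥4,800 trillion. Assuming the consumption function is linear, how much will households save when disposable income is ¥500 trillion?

S = -350

MPC = (4720 − 3100)/(4800 − 3000) = 1620/1800 = 0.9
a = 3100 − 0.9(3000) = 3100 − 2700 = 400
C = 400 + 0.9(500) = 850
S = 500 − 850 = -350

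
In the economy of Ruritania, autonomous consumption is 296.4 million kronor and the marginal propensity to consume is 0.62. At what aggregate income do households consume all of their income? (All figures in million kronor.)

Y = 780

At break-even, C = Y: 296.4 + 0.62Y = Y
0.38Y = 296.4, so Y = 296.4/0.38 = 780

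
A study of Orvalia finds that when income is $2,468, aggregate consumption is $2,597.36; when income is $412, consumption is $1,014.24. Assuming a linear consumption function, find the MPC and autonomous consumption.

MPC = ΔC/ΔY = (2597.36 − 1014.24)/(2468 − 412) = 1583.12/2056 = 0.77
a = C − MPC·Y = 1014.24 − 0.77(412) = 1014.24 − 317.24 = 697

MPC = 0.77; a = 697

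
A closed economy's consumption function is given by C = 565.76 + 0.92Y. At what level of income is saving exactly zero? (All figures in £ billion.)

At break-even, C = Y: 565.76 + 0.92Y = Y
0.08Y = 565.76, so Y = 565.76/0.08 = 7072

Y = 7072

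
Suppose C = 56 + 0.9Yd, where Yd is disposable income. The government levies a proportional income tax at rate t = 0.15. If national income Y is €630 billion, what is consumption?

C = 537.95

Yd = (1 − 0.15)(630) = 0.85(630) = 535.5
C = 56 + 0.9(535.5) = 56 + 481.95 = 537.95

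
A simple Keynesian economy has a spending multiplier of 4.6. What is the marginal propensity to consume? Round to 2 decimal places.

MPC = 0.78

k = 1/(1 − MPC), so 1 − MPC = 1/k = 1/4.6 = 0.2174
MPC = 1 − 0.2174 = 0.78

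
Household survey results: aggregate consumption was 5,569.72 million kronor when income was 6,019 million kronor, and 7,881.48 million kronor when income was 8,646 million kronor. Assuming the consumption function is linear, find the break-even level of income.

Y = 2275

MPC = (7881.48 − 5569.72)/(8646 − 6019) = 2311.76/2627 = 0.88
a = 5569.72 − 0.88(6019) = 5569.72 − 5296.72 = 273
Break-even: Y = a/(1−MPC) = 273/0.12 = 2275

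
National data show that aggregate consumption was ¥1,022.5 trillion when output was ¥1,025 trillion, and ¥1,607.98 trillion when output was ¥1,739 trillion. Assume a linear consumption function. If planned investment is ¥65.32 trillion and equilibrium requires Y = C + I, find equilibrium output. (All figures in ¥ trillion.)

Y = 1374

MPC = (1607.98 − 1022.5)/(1739 − 1025) = 585.48/714 = 0.82
a = 1022.5 − 0.82(1025) = 182
Equilibrium: Y = 182 + 0.82Y + 65.32
0.18Y = 247.32, so Y = 247.32/0.18 = 1374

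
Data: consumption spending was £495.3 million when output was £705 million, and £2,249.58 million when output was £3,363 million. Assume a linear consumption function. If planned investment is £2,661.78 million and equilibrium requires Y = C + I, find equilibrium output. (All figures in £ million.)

Y = 7917

MPC = (2249.58 − 495.3)/(3363 − 705) = 1754.28/2658 = 0.66
a = 495.3 − 0.66(705) = 30
Equilibrium: Y = 30 + 0.66Y + 2661.78
0.34Y = 2691.78, so Y = 2691.78/0.34 = 7917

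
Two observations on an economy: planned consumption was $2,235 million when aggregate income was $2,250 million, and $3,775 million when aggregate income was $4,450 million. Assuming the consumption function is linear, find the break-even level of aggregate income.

MPC = (3775 − 2235)/(4450 − 2250) = 1540/2200 = 0.7
a = 2235 − 0.7(2250) = 2235 − 1575 = 660
Break-even: Y = a/(1−MPC) = 660/0.3 = 2200

Y = 2200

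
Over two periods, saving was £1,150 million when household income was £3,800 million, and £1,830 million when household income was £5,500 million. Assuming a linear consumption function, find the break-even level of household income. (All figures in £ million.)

Y = 925

MPS = ΔS/ΔY = (1830 − 1150)/(5500 − 3800) = 680/1700 = 0.4
MPC = 1 − MPS = 0.6
From S(3800) = 1150: −a + 0.4(3800) = 1150, so a = 1520 − 1150 = 370
Break-even (S = 0): Y = a/MPS = 370/0.4 = 925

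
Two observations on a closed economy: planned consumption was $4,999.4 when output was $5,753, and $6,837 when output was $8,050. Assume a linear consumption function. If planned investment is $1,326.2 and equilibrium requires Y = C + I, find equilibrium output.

Y = 8616

MPC = (6837 − 4999.4)/(8050 − 5753) = 1837.6/2297 = 0.8
a = 4999.4 − 0.8(5753) = 397
Equilibrium: Y = 397 + 0.8Y + 1326.2
0.2Y = 1723.2, so Y = 1723.2/0.2 = 8616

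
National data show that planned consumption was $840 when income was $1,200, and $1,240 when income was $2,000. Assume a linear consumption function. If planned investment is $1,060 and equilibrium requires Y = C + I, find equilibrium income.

MPC = (1240 − 840)/(2000 − 1200) = 400/800 = 0.5
a = 840 − 0.5(1200) = 240
Equilibrium: Y = 240 + 0.5Y + 1060
0.5Y = 1300, so Y = 1300/0.5 = 2600

Y = 2600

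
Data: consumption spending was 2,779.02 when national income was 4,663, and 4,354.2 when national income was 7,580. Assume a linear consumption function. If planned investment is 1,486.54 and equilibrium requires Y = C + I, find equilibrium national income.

Y = 3799

MPC = (4354.2 − 2779.02)/(7580 − 4663) = 1575.18/2917 = 0.54
a = 2779.02 − 0.54(4663) = 261
Equilibrium: Y = 261 + 0.54Y + 1486.54
0.46Y = 1747.54, so Y = 1747.54/0.46 = 3799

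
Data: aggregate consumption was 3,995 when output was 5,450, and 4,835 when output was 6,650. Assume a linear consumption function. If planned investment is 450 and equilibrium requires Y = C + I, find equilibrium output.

MPC = (4835 − 3995)/(6650 − 5450) = 840/1200 = 0.7
a = 3995 − 0.7(5450) = 180
Equilibrium: Y = 180 + 0.7Y + 450
0.3Y = 630, so Y = 630/0.3 = 2100

Y = 2100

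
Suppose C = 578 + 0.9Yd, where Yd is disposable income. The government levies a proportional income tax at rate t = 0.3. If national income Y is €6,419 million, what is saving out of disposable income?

S = -128.67

Yd = (1 − 0.3)(6419) = 0.7(6419) = 4493.3
C = 578 + 0.9(4493.3) = 578 + 4043.97 = 4621.97
S = Yd − C = 4493.3 − 4621.97 = -128.67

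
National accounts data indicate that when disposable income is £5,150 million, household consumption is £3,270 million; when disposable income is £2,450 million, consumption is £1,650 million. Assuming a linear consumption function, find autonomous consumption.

a = 180

MPC = ΔC/ΔY = (3270 − 1650)/(5150 − 2450) = 1620/2700 = 0.6
a = C − MPC·Y = 1650 − 0.6(2450) = 1650 − 1470 = 180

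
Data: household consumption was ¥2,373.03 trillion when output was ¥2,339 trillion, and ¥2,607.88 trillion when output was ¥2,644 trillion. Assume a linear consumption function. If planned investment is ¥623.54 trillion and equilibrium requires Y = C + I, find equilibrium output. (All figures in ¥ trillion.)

Y = 5198

MPC = (2607.88 − 2373.03)/(2644 − 2339) = 234.85/305 = 0.77
a = 2373.03 − 0.77(2339) = 572
Equilibrium: Y = 572 + 0.77Y + 623.54
0.23Y = 1195.54, so Y = 1195.54/0.23 = 5198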